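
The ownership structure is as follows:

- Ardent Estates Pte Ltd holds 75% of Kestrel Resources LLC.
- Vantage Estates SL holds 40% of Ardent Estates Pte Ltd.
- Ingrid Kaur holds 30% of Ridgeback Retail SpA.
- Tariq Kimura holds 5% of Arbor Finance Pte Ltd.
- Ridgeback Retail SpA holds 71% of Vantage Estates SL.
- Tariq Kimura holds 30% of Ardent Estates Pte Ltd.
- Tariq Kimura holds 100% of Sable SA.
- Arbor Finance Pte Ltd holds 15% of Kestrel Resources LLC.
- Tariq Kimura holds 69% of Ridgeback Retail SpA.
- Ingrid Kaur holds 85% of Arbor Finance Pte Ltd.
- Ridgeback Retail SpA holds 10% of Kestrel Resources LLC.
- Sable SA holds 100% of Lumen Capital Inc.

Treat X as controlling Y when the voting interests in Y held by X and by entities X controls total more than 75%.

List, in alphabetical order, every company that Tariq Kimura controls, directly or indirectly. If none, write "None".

Tariq holds 100% of Sable, so Tariq controls Sable.
Sable holds 100% of Lumen, so Tariq controls Lumen.
No other company's threshold is met.

Lumen Capital Inc, Sable SA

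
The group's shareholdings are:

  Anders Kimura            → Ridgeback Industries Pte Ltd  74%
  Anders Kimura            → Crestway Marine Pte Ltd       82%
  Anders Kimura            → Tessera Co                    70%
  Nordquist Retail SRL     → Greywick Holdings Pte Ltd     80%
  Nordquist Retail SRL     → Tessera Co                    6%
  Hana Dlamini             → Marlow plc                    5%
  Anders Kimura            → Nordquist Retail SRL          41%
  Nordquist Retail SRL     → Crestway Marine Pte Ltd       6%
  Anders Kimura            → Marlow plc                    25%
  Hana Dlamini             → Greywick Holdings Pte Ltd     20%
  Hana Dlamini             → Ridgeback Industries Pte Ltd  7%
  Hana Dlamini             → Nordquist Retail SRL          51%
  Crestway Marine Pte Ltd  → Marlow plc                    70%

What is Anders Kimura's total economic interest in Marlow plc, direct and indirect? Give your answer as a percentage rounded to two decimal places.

84.12%

Anders reaches Marlow along 3 paths.
Via Crestway: 82% × 70% = 57.4%.
Via Nordquist → Crestway: 41% × 6% × 70% = 1.722%.
Direct stake: 25% = 25%.
Total: 57.4% + 1.722% + 25% = 84.122%.
Rounded: 84.12%.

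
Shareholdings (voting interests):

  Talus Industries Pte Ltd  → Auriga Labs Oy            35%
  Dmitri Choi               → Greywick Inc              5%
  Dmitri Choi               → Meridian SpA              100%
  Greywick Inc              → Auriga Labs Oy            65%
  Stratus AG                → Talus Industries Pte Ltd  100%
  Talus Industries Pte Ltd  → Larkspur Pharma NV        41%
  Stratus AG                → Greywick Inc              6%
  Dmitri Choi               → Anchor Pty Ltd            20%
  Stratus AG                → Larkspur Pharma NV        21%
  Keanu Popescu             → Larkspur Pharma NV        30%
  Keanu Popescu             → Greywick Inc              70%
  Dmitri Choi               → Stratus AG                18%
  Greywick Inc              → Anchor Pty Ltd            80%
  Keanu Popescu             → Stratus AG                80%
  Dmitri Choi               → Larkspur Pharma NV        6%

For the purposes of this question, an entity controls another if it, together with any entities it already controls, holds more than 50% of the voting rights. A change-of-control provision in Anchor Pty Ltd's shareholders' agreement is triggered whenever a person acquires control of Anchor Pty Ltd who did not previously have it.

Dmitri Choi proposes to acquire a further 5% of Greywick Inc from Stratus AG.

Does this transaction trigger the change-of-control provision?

The purchase adds only to Dmitri's holdings (Stratus's stake shrinks), so Dmitri is the only person who could newly come to control Anchor.
Dmitri holds 100% of Meridian, so Dmitri controls Meridian.
In Anchor, Dmitri's side holds only 20%, not > 50%.
So before the transaction, Dmitri does not control Anchor.
After the purchase, Dmitri's direct stake in Greywick rises to 5% + 5% = 10%, and Stratus's stake falls to 1%.
Dmitri's side now holds 10% of Greywick, not > 50%, so Dmitri still does not control Greywick.
After the transaction, Dmitri's side holds 20% of Anchor, not > 50%, so Dmitri still does not control Anchor.
No new person acquires control, so the clause is not triggered.

No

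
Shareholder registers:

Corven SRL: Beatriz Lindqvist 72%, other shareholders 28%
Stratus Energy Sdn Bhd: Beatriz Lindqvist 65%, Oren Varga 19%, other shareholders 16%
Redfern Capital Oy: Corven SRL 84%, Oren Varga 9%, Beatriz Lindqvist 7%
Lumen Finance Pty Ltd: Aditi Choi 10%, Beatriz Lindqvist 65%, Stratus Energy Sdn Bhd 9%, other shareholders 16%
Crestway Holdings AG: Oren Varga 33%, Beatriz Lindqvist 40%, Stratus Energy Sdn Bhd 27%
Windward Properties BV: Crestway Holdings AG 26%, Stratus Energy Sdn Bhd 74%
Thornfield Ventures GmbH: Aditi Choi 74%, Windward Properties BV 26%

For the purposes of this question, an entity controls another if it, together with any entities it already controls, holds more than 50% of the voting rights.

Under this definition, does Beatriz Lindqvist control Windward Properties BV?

Beatriz holds 65% of Stratus, so Beatriz controls Stratus.
Beatriz and Stratus together hold 40% + 27% = 67% of Crestway, so Beatriz controls Crestway.
Crestway and Stratus together hold 26% + 74% = 100% of Windward, so Beatriz controls Windward.

Yes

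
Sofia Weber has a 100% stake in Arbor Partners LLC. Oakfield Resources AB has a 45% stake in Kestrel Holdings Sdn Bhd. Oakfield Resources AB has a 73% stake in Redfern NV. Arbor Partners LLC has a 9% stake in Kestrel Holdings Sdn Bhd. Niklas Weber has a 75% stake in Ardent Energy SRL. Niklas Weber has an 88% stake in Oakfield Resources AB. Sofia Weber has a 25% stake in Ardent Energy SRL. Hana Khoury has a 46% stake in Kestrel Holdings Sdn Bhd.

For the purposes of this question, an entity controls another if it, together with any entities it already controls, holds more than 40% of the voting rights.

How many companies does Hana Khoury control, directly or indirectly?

1

Hana holds 46% of Kestrel, so Hana controls Kestrel.
No other company's threshold is met.
Hana controls 1 company.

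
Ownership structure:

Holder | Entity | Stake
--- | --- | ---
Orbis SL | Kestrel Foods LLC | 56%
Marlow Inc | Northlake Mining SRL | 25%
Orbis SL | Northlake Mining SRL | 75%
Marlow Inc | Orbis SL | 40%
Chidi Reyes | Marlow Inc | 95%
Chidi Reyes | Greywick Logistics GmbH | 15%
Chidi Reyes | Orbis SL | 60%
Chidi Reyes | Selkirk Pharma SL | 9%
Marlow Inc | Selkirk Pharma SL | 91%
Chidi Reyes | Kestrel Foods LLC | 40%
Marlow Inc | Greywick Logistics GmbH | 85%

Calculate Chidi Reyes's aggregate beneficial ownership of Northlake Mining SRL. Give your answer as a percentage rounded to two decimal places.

Chidi reaches Northlake along 3 paths.
Via Orbis: 60% × 75% = 45%.
Via Marlow → Orbis: 95% × 40% × 75% = 28.5%.
Via Marlow: 95% × 25% = 23.75%.
Total: 45% + 28.5% + 23.75% = 97.25%.

97.25%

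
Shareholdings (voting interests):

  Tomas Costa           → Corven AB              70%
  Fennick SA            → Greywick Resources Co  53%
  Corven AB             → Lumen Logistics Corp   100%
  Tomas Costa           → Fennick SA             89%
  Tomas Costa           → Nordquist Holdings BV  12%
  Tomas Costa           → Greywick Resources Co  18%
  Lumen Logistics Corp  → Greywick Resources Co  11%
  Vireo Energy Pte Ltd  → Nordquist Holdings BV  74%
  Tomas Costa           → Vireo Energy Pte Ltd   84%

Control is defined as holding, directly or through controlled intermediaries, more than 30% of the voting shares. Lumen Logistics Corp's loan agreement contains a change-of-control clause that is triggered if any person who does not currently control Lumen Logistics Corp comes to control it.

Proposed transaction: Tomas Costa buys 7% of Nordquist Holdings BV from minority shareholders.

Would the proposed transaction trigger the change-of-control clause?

The purchase changes only Tomas's holdings, so Tomas is the only person who could newly come to control Lumen.
Tomas holds 70% of Corven, so Tomas controls Corven.
Corven holds 100% of Lumen, so Tomas controls Lumen.
So Tomas already controls Lumen before the transaction.
After the purchase, Tomas's direct stake in Nordquist rises to 12% + 7% = 19%.
Tomas controlled Lumen already, so this is not a new person acquiring control; every other person's position is unchanged or reduced.
No new person acquires control, so the clause is not triggered.

No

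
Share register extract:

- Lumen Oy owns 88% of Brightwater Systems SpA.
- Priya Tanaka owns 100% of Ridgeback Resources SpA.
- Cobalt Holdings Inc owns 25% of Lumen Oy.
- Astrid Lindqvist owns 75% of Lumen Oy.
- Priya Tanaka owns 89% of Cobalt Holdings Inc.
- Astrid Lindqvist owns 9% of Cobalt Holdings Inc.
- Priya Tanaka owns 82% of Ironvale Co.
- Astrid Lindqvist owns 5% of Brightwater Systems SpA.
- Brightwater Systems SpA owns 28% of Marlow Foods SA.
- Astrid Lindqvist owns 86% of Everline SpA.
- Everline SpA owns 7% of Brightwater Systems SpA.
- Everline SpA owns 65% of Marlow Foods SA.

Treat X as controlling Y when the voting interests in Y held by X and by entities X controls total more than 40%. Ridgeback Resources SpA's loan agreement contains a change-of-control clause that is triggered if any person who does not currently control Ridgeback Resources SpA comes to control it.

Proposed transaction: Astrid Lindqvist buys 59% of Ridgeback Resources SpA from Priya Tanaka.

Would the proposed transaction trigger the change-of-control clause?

Yes

The purchase adds only to Astrid's holdings (Priya's stake shrinks), so Astrid is the only person who could newly come to control Ridgeback.
Astrid holds 86% of Everline, so Astrid controls Everline.
Astrid holds 75% of Lumen, so Astrid controls Lumen.
Everline and Lumen and Astrid together hold 7% + 88% + 5% = 100% of Brightwater, so Astrid controls Brightwater.
Everline and Brightwater together hold 65% + 28% = 93% of Marlow, so Astrid controls Marlow.
Neither Astrid nor any entity Astrid controls holds any voting interest in Ridgeback.
So before the transaction, Astrid does not control Ridgeback.
After the purchase, Astrid holds 59% of Ridgeback directly, and Priya's stake falls to 41%.
Astrid holds 59% of Ridgeback, so Astrid controls Ridgeback.
Astrid did not control Ridgeback before and does after, so the clause is triggered.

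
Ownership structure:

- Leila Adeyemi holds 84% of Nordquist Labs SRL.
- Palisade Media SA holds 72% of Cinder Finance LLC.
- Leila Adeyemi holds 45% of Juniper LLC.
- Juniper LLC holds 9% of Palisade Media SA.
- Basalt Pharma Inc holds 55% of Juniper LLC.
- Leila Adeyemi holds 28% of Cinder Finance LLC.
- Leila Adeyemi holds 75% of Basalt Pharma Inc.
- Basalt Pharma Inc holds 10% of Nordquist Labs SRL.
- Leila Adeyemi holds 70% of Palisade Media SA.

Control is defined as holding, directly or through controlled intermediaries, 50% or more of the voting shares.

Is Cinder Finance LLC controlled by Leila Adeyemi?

Leila holds 75% of Basalt, so Leila controls Basalt.
Basalt and Leila together hold 55% + 45% = 100% of Juniper, so Leila controls Juniper.
Juniper and Leila together hold 9% + 70% = 79% of Palisade, so Leila controls Palisade.
Leila and Palisade together hold 28% + 72% = 100% of Cinder, so Leila controls Cinder.

Yes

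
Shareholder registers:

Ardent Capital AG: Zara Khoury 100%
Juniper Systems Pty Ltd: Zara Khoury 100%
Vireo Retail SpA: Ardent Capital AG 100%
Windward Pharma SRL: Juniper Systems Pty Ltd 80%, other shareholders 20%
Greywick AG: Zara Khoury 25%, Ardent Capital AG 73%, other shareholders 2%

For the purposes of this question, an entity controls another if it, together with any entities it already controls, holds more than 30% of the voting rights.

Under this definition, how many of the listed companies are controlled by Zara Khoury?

Zara holds 100% of Ardent, so Zara controls Ardent.
Zara holds 100% of Juniper, so Zara controls Juniper.
Ardent holds 100% of Vireo, so Zara controls Vireo.
Juniper holds 80% of Windward, so Zara controls Windward.
Zara and Ardent together hold 25% + 73% = 98% of Greywick, so Zara controls Greywick.
Zara controls 5 companies.

5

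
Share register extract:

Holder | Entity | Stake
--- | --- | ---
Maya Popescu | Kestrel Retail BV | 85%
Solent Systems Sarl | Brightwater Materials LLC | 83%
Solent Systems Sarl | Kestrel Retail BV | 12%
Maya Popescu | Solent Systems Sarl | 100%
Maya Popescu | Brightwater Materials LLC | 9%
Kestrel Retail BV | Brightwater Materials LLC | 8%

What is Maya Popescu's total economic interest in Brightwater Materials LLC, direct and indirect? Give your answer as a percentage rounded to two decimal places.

Maya reaches Brightwater along 4 paths.
Via Solent: 100% × 83% = 83%.
Direct stake: 9% = 9%.
Via Kestrel: 85% × 8% = 6.8%.
Via Solent → Kestrel: 100% × 12% × 8% = 0.96%.
Total: 83% + 9% + 6.8% + 0.96% = 99.76%.

99.76%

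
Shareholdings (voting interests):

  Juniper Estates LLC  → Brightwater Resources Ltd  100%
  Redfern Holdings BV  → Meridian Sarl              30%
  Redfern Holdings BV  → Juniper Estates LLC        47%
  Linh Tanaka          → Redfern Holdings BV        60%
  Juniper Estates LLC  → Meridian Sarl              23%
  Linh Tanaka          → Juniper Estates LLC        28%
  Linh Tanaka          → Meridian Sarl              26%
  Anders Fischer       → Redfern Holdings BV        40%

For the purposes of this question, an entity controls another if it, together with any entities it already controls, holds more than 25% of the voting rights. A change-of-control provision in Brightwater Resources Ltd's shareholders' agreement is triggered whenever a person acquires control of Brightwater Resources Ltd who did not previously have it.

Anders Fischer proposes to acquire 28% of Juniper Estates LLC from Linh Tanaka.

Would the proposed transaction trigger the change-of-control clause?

No

The purchase adds only to Anders's holdings (Linh's stake shrinks), so Anders is the only person who could newly come to control Brightwater.
Anders holds 40% of Redfern, so Anders controls Redfern.
Redfern holds 47% of Juniper, so Anders controls Juniper.
Juniper holds 100% of Brightwater, so Anders controls Brightwater.
So Anders already controls Brightwater before the transaction.
After the purchase, Anders holds 28% of Juniper directly, and Linh's stake falls to 0%.
Anders controlled Brightwater already, so this is not a new person acquiring control; every other person's position is unchanged or reduced.
No new person acquires control, so the clause is not triggered.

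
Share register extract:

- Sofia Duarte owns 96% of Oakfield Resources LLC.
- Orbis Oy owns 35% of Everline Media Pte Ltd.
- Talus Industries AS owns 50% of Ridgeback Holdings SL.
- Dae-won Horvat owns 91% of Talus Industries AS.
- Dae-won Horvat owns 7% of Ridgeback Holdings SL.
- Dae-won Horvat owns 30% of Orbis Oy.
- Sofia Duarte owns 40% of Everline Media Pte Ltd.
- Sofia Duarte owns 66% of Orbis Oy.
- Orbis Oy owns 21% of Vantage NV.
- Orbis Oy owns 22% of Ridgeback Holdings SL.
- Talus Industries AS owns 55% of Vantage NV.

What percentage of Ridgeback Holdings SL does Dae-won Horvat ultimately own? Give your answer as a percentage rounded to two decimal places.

59.10%

Dae-won reaches Ridgeback along 3 paths.
Via Orbis: 30% × 22% = 6.6%.
Via Talus: 91% × 50% = 45.5%.
Direct stake: 7% = 7%.
Total: 6.6% + 45.5% + 7% = 59.1%.
Rounded: 59.10%.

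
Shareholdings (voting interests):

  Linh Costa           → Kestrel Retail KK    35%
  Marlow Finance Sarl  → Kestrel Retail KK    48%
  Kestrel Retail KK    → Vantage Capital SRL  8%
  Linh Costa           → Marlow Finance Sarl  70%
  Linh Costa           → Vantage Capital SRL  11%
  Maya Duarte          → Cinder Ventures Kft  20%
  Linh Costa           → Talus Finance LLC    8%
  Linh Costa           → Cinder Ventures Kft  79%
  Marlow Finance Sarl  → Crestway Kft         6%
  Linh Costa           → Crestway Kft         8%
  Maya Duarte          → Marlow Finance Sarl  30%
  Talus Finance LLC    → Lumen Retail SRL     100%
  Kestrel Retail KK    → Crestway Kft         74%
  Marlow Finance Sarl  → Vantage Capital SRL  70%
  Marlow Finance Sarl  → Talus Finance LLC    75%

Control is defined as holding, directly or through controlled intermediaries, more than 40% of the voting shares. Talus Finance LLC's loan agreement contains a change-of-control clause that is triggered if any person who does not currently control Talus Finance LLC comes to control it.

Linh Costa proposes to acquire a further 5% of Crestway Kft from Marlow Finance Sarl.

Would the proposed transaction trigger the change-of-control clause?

The purchase adds only to Linh's holdings (Marlow's stake shrinks), so Linh is the only person who could newly come to control Talus.
Linh holds 70% of Marlow, so Linh controls Marlow.
Marlow and Linh together hold 75% + 8% = 83% of Talus, so Linh controls Talus.
So Linh already controls Talus before the transaction.
After the purchase, Linh's direct stake in Crestway rises to 8% + 5% = 13%, and Marlow's stake falls to 1%.
Linh controlled Talus already, so this is not a new person acquiring control; every other person's position is unchanged or reduced.
No new person acquires control, so the clause is not triggered.

No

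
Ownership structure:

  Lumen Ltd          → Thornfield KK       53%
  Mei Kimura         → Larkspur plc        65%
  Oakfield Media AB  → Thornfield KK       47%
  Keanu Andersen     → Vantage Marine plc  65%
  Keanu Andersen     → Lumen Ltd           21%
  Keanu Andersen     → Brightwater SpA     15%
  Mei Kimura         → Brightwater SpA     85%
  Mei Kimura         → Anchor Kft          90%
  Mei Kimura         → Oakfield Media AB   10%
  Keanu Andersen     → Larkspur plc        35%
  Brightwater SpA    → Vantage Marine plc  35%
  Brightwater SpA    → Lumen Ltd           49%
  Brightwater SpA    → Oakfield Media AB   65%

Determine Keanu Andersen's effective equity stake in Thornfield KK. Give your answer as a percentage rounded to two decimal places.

Keanu reaches Thornfield along 3 paths.
Via Brightwater → Lumen: 15% × 49% × 53% = 3.8955%.
Via Lumen: 21% × 53% = 11.13%.
Via Brightwater → Oakfield: 15% × 65% × 47% = 4.5825%.
Total: 3.8955% + 11.13% + 4.5825% = 19.608%.
Rounded: 19.61%.

19.61%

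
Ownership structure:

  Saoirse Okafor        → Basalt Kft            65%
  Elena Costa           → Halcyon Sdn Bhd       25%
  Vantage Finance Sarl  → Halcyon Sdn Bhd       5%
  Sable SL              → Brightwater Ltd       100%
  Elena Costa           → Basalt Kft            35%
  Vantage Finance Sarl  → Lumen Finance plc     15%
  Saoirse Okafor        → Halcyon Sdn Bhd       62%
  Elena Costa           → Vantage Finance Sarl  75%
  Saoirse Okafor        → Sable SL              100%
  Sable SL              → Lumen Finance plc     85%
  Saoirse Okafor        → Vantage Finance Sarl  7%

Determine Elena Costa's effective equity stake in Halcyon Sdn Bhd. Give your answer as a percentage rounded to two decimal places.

28.75%

Elena reaches Halcyon along 2 paths.
Direct stake: 25% = 25%.
Via Vantage: 75% × 5% = 3.75%.
Total: 25% + 3.75% = 28.75%.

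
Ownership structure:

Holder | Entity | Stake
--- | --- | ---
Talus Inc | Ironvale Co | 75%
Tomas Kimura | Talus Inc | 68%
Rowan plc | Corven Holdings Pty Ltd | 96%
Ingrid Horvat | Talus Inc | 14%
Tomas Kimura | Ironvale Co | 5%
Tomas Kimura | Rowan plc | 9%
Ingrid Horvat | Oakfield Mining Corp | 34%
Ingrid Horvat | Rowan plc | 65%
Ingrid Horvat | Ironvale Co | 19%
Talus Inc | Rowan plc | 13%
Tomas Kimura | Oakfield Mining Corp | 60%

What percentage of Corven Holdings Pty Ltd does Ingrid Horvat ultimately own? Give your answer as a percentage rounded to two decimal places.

64.15%

Ingrid reaches Corven along 2 paths.
Via Rowan: 65% × 96% = 62.4%.
Via Talus → Rowan: 14% × 13% × 96% = 1.7472%.
Total: 62.4% + 1.7472% = 64.1472%.
Rounded: 64.15%.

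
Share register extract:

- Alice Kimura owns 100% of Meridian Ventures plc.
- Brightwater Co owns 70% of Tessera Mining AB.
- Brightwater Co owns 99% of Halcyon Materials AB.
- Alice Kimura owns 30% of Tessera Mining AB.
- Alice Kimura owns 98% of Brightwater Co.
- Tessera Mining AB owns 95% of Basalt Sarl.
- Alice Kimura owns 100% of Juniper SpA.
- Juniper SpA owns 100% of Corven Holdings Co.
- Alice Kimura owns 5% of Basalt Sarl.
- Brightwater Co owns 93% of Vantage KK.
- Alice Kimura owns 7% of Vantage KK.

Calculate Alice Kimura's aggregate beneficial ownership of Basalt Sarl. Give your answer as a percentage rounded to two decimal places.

98.67%

Alice reaches Basalt along 3 paths.
Direct stake: 5% = 5%.
Via Tessera: 30% × 95% = 28.5%.
Via Brightwater → Tessera: 98% × 70% × 95% = 65.17%.
Total: 5% + 28.5% + 65.17% = 98.67%.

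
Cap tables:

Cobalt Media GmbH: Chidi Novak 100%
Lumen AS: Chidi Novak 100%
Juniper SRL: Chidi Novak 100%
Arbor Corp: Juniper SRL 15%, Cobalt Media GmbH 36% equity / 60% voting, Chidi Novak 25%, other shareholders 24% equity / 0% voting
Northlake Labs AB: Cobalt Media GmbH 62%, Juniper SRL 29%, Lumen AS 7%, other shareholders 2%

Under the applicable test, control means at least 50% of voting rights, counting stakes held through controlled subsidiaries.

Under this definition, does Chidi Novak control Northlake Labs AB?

Yes

Chidi holds 100% of Cobalt, so Chidi controls Cobalt.
Chidi holds 100% of Lumen, so Chidi controls Lumen.
Chidi holds 100% of Juniper, so Chidi controls Juniper.
Cobalt and Juniper and Lumen together hold 62% + 29% + 7% = 98% of Northlake, so Chidi controls Northlake.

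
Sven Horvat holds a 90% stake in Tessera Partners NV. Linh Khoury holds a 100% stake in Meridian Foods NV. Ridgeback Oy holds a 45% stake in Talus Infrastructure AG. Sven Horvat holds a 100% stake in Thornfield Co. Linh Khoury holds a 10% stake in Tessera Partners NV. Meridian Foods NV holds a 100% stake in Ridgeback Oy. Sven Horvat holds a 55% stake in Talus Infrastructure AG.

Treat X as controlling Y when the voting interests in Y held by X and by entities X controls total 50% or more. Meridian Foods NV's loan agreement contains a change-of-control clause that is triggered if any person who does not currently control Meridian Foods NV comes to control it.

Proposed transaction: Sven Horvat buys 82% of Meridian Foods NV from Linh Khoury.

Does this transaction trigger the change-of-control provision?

Yes

The purchase adds only to Sven's holdings (Linh's stake shrinks), so Sven is the only person who could newly come to control Meridian.
Sven holds 90% of Tessera, so Sven controls Tessera.
Sven holds 100% of Thornfield, so Sven controls Thornfield.
Sven holds 55% of Talus, so Sven controls Talus.
Neither Sven nor any entity Sven controls holds any voting interest in Meridian.
So before the transaction, Sven does not control Meridian.
After the purchase, Sven holds 82% of Meridian directly, and Linh's stake falls to 18%.
Sven holds 82% of Meridian, so Sven controls Meridian.
Sven did not control Meridian before and does after, so the clause is triggered.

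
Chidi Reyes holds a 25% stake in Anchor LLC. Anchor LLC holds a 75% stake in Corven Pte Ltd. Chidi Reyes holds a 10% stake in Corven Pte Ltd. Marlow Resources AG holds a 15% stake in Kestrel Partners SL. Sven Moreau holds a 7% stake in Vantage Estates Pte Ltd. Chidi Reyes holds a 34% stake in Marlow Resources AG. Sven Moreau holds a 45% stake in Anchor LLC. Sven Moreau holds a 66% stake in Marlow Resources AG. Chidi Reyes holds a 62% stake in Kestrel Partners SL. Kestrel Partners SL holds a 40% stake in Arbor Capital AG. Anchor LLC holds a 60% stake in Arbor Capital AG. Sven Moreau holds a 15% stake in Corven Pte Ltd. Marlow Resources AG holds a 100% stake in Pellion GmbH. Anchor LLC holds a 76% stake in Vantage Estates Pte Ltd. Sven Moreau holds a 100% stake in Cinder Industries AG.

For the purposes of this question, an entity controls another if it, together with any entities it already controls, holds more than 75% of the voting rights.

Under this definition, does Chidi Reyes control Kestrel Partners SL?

Chidi's largest direct stake is 62% in Kestrel, which does not meet the threshold, so Chidi controls no company.
In Kestrel, Chidi's side holds only 62%, not > 75%.
So Chidi does not control Kestrel.

No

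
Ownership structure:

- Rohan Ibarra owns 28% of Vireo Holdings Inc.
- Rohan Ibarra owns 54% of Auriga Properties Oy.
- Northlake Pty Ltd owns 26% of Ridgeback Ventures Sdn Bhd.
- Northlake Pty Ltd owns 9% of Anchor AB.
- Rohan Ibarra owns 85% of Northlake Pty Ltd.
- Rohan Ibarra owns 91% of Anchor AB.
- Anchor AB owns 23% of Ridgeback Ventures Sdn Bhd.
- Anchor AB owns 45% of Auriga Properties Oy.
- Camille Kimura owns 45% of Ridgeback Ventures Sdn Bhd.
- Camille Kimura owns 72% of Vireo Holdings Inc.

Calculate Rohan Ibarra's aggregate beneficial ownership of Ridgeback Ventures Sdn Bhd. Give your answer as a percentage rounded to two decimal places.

Rohan reaches Ridgeback along 3 paths.
Via Anchor: 91% × 23% = 20.93%.
Via Northlake → Anchor: 85% × 9% × 23% = 1.7595%.
Via Northlake: 85% × 26% = 22.1%.
Total: 20.93% + 1.7595% + 22.1% = 44.7895%.
Rounded: 44.79%.

44.79%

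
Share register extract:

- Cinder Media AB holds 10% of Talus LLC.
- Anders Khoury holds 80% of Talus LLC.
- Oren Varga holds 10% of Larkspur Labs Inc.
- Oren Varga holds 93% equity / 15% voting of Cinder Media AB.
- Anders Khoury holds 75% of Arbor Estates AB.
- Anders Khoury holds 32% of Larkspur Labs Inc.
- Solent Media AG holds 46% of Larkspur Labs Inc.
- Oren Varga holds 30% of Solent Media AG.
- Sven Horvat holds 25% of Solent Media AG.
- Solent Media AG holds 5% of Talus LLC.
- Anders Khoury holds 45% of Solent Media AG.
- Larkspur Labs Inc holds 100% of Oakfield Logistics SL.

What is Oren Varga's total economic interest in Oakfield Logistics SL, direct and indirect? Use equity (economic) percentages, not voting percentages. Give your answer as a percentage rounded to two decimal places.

23.80%

Oren reaches Oakfield along 2 paths.
Via Solent → Larkspur: 30% × 46% × 100% = 13.8%.
Via Larkspur: 10% × 100% = 10%.
Total: 13.8% + 10% = 23.8%.
Rounded: 23.80%.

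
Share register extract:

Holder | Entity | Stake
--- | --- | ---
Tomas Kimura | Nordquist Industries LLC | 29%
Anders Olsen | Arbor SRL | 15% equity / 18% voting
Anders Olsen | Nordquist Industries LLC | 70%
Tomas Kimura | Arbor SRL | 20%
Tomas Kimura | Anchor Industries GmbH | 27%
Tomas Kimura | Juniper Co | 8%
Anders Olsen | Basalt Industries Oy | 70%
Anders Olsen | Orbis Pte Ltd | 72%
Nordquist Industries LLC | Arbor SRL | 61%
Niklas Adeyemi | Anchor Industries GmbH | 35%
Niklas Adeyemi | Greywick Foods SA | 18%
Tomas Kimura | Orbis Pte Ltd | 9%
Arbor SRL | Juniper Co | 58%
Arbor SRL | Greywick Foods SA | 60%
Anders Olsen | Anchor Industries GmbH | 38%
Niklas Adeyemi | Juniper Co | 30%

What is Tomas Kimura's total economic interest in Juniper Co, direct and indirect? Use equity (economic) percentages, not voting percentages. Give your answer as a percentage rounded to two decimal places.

29.86%

Tomas reaches Juniper along 3 paths.
Via Nordquist → Arbor: 29% × 61% × 58% = 10.2602%.
Via Arbor: 20% × 58% = 11.6%.
Direct stake: 8% = 8%.
Total: 10.2602% + 11.6% + 8% = 29.8602%.
Rounded: 29.86%.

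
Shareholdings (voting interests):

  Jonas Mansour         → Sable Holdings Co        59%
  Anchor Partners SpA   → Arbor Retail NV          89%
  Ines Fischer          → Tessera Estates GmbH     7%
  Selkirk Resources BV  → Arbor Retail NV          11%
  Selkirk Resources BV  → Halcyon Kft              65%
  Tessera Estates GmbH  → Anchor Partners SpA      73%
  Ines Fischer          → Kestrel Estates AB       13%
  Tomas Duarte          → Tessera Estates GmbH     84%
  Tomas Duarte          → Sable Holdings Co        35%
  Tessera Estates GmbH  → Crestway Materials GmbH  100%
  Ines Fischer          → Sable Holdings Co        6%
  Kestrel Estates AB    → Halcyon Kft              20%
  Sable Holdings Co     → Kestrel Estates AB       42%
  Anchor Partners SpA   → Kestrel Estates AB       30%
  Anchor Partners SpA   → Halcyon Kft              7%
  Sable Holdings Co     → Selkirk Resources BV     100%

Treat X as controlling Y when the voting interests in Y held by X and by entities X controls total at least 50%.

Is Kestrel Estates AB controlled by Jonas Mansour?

Jonas holds 59% of Sable, so Jonas controls Sable.
Sable holds 100% of Selkirk, so Jonas controls Selkirk.
Selkirk holds 65% of Halcyon, so Jonas controls Halcyon.
In Kestrel, Jonas's side holds only 42%, not ≥ 50%.
So Jonas does not control Kestrel.

No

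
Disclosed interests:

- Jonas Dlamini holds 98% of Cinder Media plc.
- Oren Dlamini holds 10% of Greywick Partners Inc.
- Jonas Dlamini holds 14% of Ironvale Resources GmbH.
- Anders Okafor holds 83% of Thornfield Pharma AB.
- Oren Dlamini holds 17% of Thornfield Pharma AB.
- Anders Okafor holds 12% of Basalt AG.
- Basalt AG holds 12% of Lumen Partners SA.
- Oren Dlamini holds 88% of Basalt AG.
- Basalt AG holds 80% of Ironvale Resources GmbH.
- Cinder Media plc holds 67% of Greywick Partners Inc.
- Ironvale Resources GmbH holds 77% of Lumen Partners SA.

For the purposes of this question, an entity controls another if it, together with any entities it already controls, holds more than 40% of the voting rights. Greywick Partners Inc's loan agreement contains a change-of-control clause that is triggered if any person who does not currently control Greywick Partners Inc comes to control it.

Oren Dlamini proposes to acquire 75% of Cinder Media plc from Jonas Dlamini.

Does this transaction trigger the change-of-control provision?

Yes

The purchase adds only to Oren's holdings (Jonas's stake shrinks), so Oren is the only person who could newly come to control Greywick.
Oren holds 88% of Basalt, so Oren controls Basalt.
Basalt holds 80% of Ironvale, so Oren controls Ironvale.
Ironvale and Basalt together hold 77% + 12% = 89% of Lumen, so Oren controls Lumen.
In Greywick, Oren's side holds only 10%, not > 40%.
So before the transaction, Oren does not control Greywick.
After the purchase, Oren holds 75% of Cinder directly, and Jonas's stake falls to 23%.
Oren holds 75% of Cinder, so Oren controls Cinder.
Cinder and Oren together hold 67% + 10% = 77% of Greywick, so Oren controls Greywick.
Oren did not control Greywick before and does after, so the clause is triggered.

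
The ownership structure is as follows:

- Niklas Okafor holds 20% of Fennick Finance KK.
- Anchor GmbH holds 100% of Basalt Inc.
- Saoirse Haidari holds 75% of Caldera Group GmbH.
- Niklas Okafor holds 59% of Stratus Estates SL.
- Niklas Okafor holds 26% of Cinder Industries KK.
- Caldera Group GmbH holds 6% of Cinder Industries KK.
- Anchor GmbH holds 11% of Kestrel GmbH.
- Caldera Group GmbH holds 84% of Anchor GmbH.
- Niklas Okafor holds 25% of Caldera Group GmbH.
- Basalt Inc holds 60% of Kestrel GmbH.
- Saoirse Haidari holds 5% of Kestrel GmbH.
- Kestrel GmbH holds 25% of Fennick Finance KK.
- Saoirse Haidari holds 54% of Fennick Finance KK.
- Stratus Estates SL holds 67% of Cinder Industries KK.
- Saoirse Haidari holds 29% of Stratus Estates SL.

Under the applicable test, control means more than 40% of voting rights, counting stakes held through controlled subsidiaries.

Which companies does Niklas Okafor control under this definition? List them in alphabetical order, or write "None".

Cinder Industries KK, Stratus Estates SL

Niklas holds 59% of Stratus, so Niklas controls Stratus.
Niklas and Stratus together hold 26% + 67% = 93% of Cinder, so Niklas controls Cinder.
No other company's threshold is met.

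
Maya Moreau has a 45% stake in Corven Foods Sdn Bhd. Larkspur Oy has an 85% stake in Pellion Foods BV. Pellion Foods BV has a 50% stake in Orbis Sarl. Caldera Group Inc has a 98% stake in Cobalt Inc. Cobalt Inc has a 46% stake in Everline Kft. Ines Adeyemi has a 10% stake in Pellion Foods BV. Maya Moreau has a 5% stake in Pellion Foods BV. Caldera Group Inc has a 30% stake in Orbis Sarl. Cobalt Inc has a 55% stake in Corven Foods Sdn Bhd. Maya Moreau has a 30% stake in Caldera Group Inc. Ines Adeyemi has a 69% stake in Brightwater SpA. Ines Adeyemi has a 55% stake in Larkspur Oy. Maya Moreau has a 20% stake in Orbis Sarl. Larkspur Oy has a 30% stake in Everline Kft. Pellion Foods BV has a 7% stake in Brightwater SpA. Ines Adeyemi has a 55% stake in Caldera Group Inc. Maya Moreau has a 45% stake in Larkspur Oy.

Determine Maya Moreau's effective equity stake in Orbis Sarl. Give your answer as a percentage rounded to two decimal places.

50.63%

Maya reaches Orbis along 4 paths.
Direct stake: 20% = 20%.
Via Caldera: 30% × 30% = 9%.
Via Larkspur → Pellion: 45% × 85% × 50% = 19.125%.
Via Pellion: 5% × 50% = 2.5%.
Total: 20% + 9% + 19.125% + 2.5% = 50.625%.
Rounded: 50.63%.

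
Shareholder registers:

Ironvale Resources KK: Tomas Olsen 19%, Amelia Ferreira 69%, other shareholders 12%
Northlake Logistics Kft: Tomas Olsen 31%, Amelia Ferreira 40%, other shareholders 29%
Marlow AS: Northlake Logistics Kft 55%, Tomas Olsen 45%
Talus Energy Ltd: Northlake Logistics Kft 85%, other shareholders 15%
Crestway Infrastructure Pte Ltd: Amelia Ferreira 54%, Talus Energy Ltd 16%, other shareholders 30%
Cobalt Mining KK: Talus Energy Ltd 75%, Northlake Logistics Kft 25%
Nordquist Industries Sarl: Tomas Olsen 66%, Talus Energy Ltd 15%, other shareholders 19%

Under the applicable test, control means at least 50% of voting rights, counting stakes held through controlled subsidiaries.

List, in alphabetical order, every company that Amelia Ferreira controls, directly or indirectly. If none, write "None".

Crestway Infrastructure Pte Ltd, Ironvale Resources KK

Amelia holds 69% of Ironvale, so Amelia controls Ironvale.
Amelia holds 54% of Crestway, so Amelia controls Crestway.
No other company's threshold is met.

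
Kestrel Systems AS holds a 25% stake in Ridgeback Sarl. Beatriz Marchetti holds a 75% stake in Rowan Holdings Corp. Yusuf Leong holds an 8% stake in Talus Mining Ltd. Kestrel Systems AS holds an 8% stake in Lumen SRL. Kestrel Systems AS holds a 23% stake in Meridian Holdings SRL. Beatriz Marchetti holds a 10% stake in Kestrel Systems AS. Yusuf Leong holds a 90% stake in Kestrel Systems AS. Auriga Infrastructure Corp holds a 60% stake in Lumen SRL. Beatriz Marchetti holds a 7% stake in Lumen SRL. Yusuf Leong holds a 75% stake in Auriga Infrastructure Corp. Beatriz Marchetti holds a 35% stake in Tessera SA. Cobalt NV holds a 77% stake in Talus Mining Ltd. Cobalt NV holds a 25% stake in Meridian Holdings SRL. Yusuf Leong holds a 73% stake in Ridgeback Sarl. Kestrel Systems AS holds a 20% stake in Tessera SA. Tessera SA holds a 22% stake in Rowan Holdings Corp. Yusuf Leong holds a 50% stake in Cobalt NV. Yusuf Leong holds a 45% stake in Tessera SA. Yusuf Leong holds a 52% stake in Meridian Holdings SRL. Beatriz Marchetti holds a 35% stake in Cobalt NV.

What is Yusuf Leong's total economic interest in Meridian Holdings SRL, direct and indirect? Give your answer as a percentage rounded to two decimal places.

Yusuf reaches Meridian along 3 paths.
Direct stake: 52% = 52%.
Via Cobalt: 50% × 25% = 12.5%.
Via Kestrel: 90% × 23% = 20.7%.
Total: 52% + 12.5% + 20.7% = 85.2%.
Rounded: 85.20%.

85.20%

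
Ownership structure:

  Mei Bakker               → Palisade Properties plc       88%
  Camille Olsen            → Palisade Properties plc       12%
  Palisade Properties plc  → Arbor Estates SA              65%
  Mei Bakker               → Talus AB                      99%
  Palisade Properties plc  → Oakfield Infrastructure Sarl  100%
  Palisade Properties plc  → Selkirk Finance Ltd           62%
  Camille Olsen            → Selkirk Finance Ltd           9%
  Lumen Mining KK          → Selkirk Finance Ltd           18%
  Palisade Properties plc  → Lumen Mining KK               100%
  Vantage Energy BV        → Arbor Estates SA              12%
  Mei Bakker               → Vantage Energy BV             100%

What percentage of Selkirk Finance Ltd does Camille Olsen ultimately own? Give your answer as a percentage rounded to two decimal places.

Camille reaches Selkirk along 3 paths.
Direct stake: 9% = 9%.
Via Palisade: 12% × 62% = 7.44%.
Via Palisade → Lumen: 12% × 100% × 18% = 2.16%.
Total: 9% + 7.44% + 2.16% = 18.6%.
Rounded: 18.60%.

18.60%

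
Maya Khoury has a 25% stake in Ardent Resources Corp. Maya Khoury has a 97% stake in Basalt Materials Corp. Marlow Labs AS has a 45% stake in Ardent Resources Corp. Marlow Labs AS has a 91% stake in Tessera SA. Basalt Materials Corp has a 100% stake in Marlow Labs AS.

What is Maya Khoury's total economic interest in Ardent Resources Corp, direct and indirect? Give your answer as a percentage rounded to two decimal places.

Maya reaches Ardent along 2 paths.
Via Basalt → Marlow: 97% × 100% × 45% = 43.65%.
Direct stake: 25% = 25%.
Total: 43.65% + 25% = 68.65%.

68.65%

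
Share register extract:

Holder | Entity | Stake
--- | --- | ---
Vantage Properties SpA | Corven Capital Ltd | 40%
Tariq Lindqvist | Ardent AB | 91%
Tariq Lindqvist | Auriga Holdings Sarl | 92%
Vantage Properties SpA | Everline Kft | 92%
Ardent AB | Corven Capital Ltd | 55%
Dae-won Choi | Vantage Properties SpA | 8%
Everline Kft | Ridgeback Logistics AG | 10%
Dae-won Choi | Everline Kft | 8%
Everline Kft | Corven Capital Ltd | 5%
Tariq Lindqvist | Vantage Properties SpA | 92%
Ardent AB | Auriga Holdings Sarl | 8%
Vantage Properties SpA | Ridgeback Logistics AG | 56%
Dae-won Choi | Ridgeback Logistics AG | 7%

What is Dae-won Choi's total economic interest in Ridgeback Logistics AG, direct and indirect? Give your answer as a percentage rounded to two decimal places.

Dae-won reaches Ridgeback along 4 paths.
Via Vantage: 8% × 56% = 4.48%.
Via Vantage → Everline: 8% × 92% × 10% = 0.736%.
Via Everline: 8% × 10% = 0.8%.
Direct stake: 7% = 7%.
Total: 4.48% + 0.736% + 0.8% + 7% = 13.016%.
Rounded: 13.02%.

13.02%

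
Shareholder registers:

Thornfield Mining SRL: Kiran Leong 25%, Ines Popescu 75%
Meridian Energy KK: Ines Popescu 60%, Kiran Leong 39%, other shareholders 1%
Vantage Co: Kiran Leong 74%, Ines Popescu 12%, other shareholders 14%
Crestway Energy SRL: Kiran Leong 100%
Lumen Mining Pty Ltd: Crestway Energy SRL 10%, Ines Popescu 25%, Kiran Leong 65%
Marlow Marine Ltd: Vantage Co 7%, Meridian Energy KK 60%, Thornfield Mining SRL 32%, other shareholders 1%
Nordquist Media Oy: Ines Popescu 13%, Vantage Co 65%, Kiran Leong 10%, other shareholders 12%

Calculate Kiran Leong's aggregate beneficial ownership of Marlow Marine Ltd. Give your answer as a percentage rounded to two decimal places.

Kiran reaches Marlow along 3 paths.
Via Vantage: 74% × 7% = 5.18%.
Via Meridian: 39% × 60% = 23.4%.
Via Thornfield: 25% × 32% = 8%.
Total: 5.18% + 23.4% + 8% = 36.58%.

36.58%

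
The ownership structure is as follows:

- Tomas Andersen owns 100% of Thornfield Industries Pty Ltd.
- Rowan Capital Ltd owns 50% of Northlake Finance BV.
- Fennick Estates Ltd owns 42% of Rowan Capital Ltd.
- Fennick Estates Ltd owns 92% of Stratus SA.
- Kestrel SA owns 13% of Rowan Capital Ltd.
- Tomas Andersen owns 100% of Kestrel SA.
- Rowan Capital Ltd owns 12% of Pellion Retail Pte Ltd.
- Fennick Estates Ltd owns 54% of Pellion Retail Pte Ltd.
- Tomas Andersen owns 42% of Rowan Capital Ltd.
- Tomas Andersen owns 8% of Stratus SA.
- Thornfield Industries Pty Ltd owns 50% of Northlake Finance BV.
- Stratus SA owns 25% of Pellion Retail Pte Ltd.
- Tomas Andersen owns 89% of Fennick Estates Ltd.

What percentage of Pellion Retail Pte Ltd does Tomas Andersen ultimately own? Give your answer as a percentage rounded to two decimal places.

Tomas reaches Pellion along 6 paths.
Via Fennick: 89% × 54% = 48.06%.
Via Fennick → Stratus: 89% × 92% × 25% = 20.47%.
Via Stratus: 8% × 25% = 2%.
Via Kestrel → Rowan: 100% × 13% × 12% = 1.56%.
Via Rowan: 42% × 12% = 5.04%.
Via Fennick → Rowan: 89% × 42% × 12% = 4.4856%.
Total: 48.06% + 20.47% + 2% + 1.56% + 5.04% + 4.4856% = 81.6156%.
Rounded: 81.62%.

81.62%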